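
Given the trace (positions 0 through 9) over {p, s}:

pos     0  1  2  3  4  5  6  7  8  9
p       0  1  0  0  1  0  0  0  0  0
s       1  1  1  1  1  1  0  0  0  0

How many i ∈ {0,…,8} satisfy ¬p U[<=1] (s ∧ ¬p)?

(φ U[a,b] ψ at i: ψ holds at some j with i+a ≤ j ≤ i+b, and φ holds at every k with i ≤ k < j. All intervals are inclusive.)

Evaluate at each i in [0,8]:
  i=0: ✓ (rhs at j=0)
  i=1: ✗ (lhs fails at k=1 before rhs at j=2)
  i=2: ✓ (rhs at j=2)
  i=3: ✓ (rhs at j=3)
  i=4: ✗ (lhs fails at k=4 before rhs at j=5)
  i=5: ✓ (rhs at j=5)
  i=6: ✗ (no rhs in [6,7])
  i=7: ✗ (no rhs in [7,8])
  i=8: ✗ (no rhs in [8,9])
Positions where it holds: {0, 2, 3, 5} → 4.

4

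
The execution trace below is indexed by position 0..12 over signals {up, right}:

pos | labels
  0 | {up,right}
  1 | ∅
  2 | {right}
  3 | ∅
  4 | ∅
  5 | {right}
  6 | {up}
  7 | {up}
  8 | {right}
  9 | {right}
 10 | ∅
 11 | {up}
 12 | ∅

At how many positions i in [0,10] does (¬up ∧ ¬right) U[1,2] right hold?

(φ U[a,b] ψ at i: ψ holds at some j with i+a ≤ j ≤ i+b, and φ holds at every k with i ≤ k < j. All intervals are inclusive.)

3

Evaluate at each i in [0,10]:
  i=0: ✗ (lhs fails at k=0 before rhs at j=2)
  i=1: ✓ (rhs at j=2; lhs holds on [1,1])
  i=2: ✗ (no rhs in [3,4])
  i=3: ✓ (rhs at j=5; lhs holds on [3,4])
  i=4: ✓ (rhs at j=5; lhs holds on [4,4])
  i=5: ✗ (no rhs in [6,7])
  i=6: ✗ (lhs fails at k=6 before rhs at j=8)
  i=7: ✗ (lhs fails at k=7 before rhs at j=8)
  i=8: ✗ (lhs fails at k=8 before rhs at j=9)
  i=9: ✗ (no rhs in [10,11])
  i=10: ✗ (no rhs in [11,12])
Positions where it holds: {1, 3, 4} → 3.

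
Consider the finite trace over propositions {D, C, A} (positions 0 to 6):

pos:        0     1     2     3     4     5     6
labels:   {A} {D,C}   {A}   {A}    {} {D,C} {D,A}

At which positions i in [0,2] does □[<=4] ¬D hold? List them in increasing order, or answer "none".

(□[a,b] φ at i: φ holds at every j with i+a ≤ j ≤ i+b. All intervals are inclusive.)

none

Evaluate at each i in [0,2]:
  i=0: ✗ (fails at j=1)
  i=1: ✗ (fails at j=1)
  i=2: ✗ (fails at j=5)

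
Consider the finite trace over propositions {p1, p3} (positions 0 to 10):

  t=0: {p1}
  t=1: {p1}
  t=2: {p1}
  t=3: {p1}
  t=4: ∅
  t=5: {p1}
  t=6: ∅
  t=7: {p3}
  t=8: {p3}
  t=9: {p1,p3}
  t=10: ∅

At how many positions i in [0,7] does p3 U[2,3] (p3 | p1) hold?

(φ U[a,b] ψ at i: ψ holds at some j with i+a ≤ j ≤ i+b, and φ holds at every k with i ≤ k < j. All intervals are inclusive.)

1

Evaluate at each i in [0,7]:
  i=0: ✗ (lhs fails at k=0 before rhs at j=2)
  i=1: ✗ (lhs fails at k=1 before rhs at j=3)
  i=2: ✗ (lhs fails at k=2 before rhs at j=5)
  i=3: ✗ (lhs fails at k=3 before rhs at j=5)
  i=4: ✗ (lhs fails at k=4 before rhs at j=7)
  i=5: ✗ (lhs fails at k=5 before rhs at j=7)
  i=6: ✗ (lhs fails at k=6 before rhs at j=8)
  i=7: ✓ (rhs at j=9; lhs holds on [7,8])
Positions where it holds: {7} → 1.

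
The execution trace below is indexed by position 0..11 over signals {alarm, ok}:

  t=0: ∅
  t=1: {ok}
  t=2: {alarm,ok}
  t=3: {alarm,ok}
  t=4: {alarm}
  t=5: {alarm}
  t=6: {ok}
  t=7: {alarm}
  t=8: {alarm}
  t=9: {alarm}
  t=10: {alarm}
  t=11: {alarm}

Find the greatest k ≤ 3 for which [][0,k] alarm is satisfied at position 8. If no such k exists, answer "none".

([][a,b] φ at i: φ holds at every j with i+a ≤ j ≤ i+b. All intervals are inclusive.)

alarm must hold from j=8 onward; find where it first fails.
  j=8: holds
  j=9: holds
  j=10: holds
  j=11: holds
Holds through j=11; largest k = 3.

3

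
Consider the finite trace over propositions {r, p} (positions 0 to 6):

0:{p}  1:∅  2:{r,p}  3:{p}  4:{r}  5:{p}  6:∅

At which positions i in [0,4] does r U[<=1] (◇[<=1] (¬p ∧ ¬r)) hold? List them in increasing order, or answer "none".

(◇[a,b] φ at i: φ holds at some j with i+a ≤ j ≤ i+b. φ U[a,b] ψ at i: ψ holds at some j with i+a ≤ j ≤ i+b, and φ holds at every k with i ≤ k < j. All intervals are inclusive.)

Evaluate at each i in [0,4]:
  i=0: ✓ (rhs at j=0)
  i=1: ✓ (rhs at j=1)
  i=2: ✗ (no rhs in [2,3])
  i=3: ✗ (no rhs in [3,4])
  i=4: ✓ (rhs at j=5; lhs holds on [4,4])

0, 1, 4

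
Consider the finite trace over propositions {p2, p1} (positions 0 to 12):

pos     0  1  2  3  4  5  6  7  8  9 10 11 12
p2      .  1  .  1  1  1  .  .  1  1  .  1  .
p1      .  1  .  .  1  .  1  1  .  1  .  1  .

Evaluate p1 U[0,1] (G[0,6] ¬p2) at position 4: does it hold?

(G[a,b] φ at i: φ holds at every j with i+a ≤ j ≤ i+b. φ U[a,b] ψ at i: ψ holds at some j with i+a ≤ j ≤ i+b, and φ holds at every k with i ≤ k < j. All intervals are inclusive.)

Does not hold

Need some j in [4,5] with G[0,6] ¬p2, and p1 at every k in [4,j-1].
  j=4: G[0,6] ¬p2 — fails at 4.
  j=5: G[0,6] ¬p2 — fails at 5.
No j in the window works → until fails.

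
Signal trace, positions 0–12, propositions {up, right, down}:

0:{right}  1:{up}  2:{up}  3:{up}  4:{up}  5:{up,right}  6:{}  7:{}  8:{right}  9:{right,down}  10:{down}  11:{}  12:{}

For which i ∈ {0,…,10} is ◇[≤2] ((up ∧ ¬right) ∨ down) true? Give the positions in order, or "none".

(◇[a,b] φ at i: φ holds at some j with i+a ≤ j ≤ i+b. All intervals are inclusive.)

0, 1, 2, 3, 4, 7, 8, 9, 10

Evaluate at each i in [0,10]:
  i=0: ✓ (witness j=1)
  i=1: ✓ (witness j=1)
  i=2: ✓ (witness j=2)
  i=3: ✓ (witness j=3)
  i=4: ✓ (witness j=4)
  i=5: ✗ (none in [5,7])
  i=6: ✗ (none in [6,8])
  i=7: ✓ (witness j=9)
  i=8: ✓ (witness j=9)
  i=9: ✓ (witness j=9)
  i=10: ✓ (witness j=10)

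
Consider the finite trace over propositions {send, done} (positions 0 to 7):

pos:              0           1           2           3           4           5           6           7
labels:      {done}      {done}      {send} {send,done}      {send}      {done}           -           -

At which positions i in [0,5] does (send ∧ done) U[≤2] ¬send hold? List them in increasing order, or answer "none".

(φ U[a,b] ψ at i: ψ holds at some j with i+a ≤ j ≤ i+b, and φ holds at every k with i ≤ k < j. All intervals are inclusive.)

Evaluate at each i in [0,5]:
  i=0: ✓ (rhs at j=0)
  i=1: ✓ (rhs at j=1)
  i=2: ✗ (no rhs in [2,4])
  i=3: ✗ (lhs fails at k=4 before rhs at j=5)
  i=4: ✗ (lhs fails at k=4 before rhs at j=5)
  i=5: ✓ (rhs at j=5)

0, 1, 5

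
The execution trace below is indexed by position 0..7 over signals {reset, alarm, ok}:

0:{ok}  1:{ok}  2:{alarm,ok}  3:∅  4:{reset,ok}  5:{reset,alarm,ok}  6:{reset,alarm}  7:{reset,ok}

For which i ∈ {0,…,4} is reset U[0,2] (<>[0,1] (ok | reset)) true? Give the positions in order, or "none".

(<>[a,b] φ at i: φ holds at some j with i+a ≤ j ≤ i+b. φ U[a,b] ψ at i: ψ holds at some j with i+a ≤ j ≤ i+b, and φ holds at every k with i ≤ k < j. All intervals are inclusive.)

Evaluate at each i in [0,4]:
  i=0: ✓ (rhs at j=0)
  i=1: ✓ (rhs at j=1)
  i=2: ✓ (rhs at j=2)
  i=3: ✓ (rhs at j=3)
  i=4: ✓ (rhs at j=4)

0, 1, 2, 3, 4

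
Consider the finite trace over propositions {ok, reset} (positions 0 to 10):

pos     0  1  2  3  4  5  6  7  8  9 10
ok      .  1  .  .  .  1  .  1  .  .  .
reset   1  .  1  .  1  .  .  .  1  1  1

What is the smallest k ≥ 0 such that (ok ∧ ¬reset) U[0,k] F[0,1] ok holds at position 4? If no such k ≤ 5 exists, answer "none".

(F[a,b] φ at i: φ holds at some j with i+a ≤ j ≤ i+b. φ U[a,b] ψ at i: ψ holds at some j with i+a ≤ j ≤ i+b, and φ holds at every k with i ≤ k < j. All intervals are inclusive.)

0

Need earliest j ≥ 4 with F[0,1] ok, and (ok ∧ ¬reset) at every k in [4,j-1].
  j=4: rhs holds (empty prefix). k = 0.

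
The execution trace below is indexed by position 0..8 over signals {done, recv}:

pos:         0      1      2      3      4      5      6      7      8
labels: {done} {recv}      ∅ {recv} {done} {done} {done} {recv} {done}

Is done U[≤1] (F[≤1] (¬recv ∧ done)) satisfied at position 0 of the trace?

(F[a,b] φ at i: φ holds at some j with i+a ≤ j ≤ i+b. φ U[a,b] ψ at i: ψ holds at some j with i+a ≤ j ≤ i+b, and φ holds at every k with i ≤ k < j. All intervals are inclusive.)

Need some j in [0,1] with F[≤1] (¬recv ∧ done), and done at every k in [0,j-1].
  j=0: F[≤1] (¬recv ∧ done) holds; no prefix to check → satisfied.

Holds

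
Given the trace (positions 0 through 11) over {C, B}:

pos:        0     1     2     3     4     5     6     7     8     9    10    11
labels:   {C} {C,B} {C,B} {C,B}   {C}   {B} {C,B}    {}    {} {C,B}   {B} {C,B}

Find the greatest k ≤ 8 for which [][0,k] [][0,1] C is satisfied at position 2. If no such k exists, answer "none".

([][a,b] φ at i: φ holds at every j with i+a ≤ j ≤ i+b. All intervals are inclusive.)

1

[][0,1] C must hold from j=2 onward; find where it first fails.
  j=2: holds
  j=3: holds
  j=4: fails
Holds on [2,3], so largest k = 1.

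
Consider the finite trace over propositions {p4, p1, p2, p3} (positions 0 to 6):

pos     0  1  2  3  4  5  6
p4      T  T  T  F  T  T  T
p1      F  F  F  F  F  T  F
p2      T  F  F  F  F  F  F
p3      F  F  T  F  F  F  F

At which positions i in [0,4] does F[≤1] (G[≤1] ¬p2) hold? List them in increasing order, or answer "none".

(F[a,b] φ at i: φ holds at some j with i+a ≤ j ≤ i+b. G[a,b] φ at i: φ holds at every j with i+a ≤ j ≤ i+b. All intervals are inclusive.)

0, 1, 2, 3, 4

Evaluate at each i in [0,4]:
  i=0: ✓ (witness j=1)
  i=1: ✓ (witness j=1)
  i=2: ✓ (witness j=2)
  i=3: ✓ (witness j=3)
  i=4: ✓ (witness j=4)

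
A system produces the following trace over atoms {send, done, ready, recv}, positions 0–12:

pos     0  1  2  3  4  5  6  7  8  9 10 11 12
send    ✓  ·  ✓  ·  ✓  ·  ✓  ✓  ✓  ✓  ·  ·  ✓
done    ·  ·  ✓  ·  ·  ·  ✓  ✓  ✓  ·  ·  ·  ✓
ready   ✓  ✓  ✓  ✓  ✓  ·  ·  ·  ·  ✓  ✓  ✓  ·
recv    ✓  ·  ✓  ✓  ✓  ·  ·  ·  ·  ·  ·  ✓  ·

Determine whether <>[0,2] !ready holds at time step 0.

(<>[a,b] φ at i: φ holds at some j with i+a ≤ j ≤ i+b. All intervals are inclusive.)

Check !ready at each j in [0,2]:
  j=0: false
  j=1: false
  j=2: false
No position in the window satisfies it → formula fails.

No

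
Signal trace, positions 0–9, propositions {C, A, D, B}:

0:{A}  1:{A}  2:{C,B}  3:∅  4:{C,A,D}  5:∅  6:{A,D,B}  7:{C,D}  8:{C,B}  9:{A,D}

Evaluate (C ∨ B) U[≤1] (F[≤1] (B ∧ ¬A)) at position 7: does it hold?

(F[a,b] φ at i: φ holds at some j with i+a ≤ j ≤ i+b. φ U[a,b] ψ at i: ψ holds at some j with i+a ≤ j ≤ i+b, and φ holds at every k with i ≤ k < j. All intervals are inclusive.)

Holds

Need some j in [7,8] with F[≤1] (B ∧ ¬A), and (C ∨ B) at every k in [7,j-1].
  j=7: F[≤1] (B ∧ ¬A) holds; no prefix to check → satisfied.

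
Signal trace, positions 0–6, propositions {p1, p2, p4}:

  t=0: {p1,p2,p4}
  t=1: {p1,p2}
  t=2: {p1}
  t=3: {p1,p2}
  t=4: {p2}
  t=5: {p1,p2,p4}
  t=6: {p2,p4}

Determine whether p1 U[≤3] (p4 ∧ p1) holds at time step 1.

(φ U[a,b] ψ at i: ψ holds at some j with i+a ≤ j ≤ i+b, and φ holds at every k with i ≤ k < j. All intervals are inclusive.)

Does not hold

Need some j in [1,4] with (p4 ∧ p1), and p1 at every k in [1,j-1].
  j=1: (p4 ∧ p1) false.
  j=2: (p4 ∧ p1) false.
  j=3: (p4 ∧ p1) false.
  j=4: (p4 ∧ p1) false.
No j in the window works → until fails.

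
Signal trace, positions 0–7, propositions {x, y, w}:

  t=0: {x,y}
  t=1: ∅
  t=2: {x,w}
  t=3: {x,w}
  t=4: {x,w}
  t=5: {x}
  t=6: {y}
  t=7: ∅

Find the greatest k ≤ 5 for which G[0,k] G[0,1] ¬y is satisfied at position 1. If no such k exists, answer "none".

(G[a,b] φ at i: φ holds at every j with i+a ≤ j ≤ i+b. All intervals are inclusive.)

G[0,1] ¬y must hold from j=1 onward; find where it first fails.
  j=1: holds
  j=2: holds
  j=3: holds
  j=4: holds
  j=5: fails
Holds on [1,4], so largest k = 3.

3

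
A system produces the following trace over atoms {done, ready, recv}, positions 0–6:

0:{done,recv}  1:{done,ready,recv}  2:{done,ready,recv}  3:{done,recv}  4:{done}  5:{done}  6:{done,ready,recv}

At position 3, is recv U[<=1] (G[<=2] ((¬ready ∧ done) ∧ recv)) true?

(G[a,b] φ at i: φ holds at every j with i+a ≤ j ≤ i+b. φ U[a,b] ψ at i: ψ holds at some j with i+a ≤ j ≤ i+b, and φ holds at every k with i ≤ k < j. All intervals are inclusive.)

No

Need some j in [3,4] with G[<=2] ((¬ready ∧ done) ∧ recv), and recv at every k in [3,j-1].
  j=3: G[<=2] ((¬ready ∧ done) ∧ recv) — fails at 4.
  j=4: G[<=2] ((¬ready ∧ done) ∧ recv) — fails at 4.
No j in the window works → until fails.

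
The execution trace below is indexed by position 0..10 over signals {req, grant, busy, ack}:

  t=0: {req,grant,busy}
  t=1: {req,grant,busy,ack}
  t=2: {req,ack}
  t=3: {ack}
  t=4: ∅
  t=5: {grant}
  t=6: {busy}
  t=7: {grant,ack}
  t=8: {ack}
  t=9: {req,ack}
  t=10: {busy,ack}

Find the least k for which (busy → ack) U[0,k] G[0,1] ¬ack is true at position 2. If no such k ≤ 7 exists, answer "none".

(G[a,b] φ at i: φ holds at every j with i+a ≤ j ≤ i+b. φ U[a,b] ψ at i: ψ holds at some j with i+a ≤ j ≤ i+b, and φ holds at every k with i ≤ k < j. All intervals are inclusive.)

Need earliest j ≥ 2 with G[0,1] ¬ack, and (busy → ack) at every k in [2,j-1].
  j=2: rhs fails.
  j=3: rhs fails.
  j=4: rhs holds; lhs holds on [2,3]. k = 2.

2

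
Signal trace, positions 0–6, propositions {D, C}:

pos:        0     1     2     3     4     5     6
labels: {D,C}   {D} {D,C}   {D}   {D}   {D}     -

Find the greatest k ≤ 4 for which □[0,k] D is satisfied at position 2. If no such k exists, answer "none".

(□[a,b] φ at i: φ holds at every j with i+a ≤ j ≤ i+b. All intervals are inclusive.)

3

D must hold from j=2 onward; find where it first fails.
  j=2: holds
  j=3: holds
  j=4: holds
  j=5: holds
  j=6: fails
Holds on [2,5], so largest k = 3.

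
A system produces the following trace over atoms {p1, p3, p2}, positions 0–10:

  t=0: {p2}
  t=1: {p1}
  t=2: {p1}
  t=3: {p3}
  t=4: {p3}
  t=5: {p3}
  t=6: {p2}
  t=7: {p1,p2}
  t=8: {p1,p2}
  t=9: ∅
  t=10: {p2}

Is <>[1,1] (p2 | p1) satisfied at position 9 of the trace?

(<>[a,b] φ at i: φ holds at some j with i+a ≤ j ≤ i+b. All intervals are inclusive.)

True

Check (p2 | p1) at each j in [10,10]:
  j=10: true
Found at j=10 → formula holds.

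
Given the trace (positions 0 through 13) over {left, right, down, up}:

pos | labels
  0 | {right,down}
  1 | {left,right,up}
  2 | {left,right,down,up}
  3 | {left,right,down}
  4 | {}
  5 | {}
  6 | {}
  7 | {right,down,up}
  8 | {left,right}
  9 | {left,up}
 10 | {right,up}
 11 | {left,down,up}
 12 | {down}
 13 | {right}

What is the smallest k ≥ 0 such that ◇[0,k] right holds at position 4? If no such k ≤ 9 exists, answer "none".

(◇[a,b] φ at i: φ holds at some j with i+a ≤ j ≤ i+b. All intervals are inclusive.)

3

Scan j = 4,5,… for right:
  j=4: fails
  j=5: fails
  j=6: fails
  j=7: holds
First hit at j=7, so smallest k = 7-4 = 3.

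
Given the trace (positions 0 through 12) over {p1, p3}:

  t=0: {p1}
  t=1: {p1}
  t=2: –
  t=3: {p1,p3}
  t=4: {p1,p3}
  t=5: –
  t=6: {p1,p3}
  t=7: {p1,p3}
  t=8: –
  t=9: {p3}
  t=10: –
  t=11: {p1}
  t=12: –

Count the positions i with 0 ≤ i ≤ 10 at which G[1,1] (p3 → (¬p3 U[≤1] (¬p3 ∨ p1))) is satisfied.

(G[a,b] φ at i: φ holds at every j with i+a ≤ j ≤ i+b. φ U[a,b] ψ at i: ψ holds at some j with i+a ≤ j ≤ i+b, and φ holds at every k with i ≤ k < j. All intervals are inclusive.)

Evaluate at each i in [0,10]:
  i=0: ✓ (all of [1,1])
  i=1: ✓ (all of [2,2])
  i=2: ✓ (all of [3,3])
  i=3: ✓ (all of [4,4])
  i=4: ✓ (all of [5,5])
  i=5: ✓ (all of [6,6])
  i=6: ✓ (all of [7,7])
  i=7: ✓ (all of [8,8])
  i=8: ✗ (fails at j=9)
  i=9: ✓ (all of [10,10])
  i=10: ✓ (all of [11,11])
Positions where it holds: {0, 1, 2, 3, 4, 5, 6, 7, 9, 10} → 10.

10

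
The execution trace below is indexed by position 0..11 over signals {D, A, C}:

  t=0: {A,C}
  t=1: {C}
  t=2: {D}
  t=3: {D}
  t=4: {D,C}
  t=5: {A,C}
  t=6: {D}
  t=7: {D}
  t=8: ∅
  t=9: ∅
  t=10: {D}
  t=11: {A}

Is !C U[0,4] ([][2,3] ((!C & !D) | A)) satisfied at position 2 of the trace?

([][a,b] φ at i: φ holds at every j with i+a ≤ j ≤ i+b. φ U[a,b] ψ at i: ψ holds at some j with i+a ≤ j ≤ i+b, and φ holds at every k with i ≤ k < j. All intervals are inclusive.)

No

Need some j in [2,6] with [][2,3] ((!C & !D) | A), and !C at every k in [2,j-1].
  j=2: [][2,3] ((!C & !D) | A) — fails at 4.
  j=3: [][2,3] ((!C & !D) | A) — fails at 6.
  j=4: [][2,3] ((!C & !D) | A) — fails at 6.
  j=5: [][2,3] ((!C & !D) | A) — fails at 7.
  j=6: [][2,3] ((!C & !D) | A) holds, but !C fails at k=4 → not this j.
No j in the window works → until fails.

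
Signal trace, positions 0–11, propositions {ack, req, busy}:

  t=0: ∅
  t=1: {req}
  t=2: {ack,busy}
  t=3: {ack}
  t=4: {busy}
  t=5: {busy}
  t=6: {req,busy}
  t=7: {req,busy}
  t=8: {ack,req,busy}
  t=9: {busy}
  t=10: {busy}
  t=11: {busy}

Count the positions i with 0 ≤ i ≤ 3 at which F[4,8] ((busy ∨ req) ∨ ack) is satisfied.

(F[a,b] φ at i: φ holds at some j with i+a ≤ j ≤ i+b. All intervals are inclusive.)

4

Evaluate at each i in [0,3]:
  i=0: ✓ (witness j=4)
  i=1: ✓ (witness j=5)
  i=2: ✓ (witness j=6)
  i=3: ✓ (witness j=7)
Positions where it holds: {0, 1, 2, 3} → 4.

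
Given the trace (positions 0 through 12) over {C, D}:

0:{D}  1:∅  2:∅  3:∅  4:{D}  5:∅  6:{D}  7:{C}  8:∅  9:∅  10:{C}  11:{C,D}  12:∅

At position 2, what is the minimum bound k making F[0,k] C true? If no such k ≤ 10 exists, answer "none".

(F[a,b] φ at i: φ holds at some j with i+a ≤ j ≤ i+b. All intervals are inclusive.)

Scan j = 2,3,… for C:
  j=2: fails
  j=3: fails
  j=4: fails
  j=5: fails
  j=6: fails
  j=7: holds
First hit at j=7, so smallest k = 7-2 = 5.

5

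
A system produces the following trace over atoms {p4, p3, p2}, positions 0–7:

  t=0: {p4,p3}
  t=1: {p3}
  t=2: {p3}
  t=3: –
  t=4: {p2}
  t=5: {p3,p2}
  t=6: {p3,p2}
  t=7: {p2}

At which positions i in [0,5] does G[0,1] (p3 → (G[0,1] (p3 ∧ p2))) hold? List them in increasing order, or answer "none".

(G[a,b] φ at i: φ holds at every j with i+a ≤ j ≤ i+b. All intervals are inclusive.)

3, 4

Evaluate at each i in [0,5]:
  i=0: ✗ (fails at j=0)
  i=1: ✗ (fails at j=1)
  i=2: ✗ (fails at j=2)
  i=3: ✓ (all of [3,4])
  i=4: ✓ (all of [4,5])
  i=5: ✗ (fails at j=6)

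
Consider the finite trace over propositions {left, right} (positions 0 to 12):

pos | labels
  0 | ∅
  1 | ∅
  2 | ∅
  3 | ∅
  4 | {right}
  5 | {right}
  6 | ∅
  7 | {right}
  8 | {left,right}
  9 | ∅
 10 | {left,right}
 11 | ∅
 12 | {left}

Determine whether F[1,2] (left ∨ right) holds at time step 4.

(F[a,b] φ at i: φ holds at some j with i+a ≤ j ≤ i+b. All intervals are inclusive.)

Yes

Check (left ∨ right) at each j in [5,6]:
  j=5: true
  j=6: false
Found at j=5 → formula holds.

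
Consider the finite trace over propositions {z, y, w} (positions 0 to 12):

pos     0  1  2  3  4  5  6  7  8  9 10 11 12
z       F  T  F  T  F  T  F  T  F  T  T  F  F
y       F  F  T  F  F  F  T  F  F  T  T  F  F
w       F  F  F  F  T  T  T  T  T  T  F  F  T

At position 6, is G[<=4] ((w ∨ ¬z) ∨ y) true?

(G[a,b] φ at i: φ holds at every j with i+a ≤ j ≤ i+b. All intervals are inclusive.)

Holds

Check ((w ∨ ¬z) ∨ y) at every j in [6,10]:
  j=6: true
  j=7: true
  j=8: true
  j=9: true
  j=10: true
All positions satisfy it → formula holds.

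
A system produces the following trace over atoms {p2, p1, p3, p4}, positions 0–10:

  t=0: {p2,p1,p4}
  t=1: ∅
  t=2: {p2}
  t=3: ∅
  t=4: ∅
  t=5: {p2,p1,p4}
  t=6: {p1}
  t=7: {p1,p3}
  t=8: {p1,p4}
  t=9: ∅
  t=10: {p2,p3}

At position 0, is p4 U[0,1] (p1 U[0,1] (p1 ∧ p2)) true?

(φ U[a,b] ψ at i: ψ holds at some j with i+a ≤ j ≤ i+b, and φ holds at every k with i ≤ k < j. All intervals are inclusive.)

Yes

Need some j in [0,1] with (p1 U[0,1] (p1 ∧ p2)), and p4 at every k in [0,j-1].
  j=0: (p1 U[0,1] (p1 ∧ p2)) holds; no prefix to check → satisfied.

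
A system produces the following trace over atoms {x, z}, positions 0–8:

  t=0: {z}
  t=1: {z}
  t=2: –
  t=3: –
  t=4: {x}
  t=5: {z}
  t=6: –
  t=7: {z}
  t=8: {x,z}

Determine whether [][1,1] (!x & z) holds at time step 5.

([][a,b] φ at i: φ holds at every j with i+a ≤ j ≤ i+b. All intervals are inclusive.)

Does not hold

Check (!x & z) at every j in [6,6]:
  j=6: false
Fails at j=6 → formula fails.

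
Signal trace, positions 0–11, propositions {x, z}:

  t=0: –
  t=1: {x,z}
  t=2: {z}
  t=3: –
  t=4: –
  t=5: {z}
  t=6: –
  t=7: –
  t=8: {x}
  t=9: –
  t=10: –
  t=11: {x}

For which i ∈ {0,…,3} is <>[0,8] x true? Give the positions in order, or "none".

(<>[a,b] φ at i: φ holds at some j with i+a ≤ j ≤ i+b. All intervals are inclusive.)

0, 1, 2, 3

Evaluate at each i in [0,3]:
  i=0: ✓ (witness j=1)
  i=1: ✓ (witness j=1)
  i=2: ✓ (witness j=8)
  i=3: ✓ (witness j=8)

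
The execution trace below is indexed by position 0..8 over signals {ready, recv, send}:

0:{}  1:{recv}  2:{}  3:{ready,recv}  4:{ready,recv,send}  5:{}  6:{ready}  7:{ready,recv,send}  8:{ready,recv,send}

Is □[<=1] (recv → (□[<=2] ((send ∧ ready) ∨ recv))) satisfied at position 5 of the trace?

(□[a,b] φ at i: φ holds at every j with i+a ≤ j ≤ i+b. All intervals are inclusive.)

Check (recv → (□[<=2] ((send ∧ ready) ∨ recv))) at every j in [5,6]:
  j=5: antecedent false → ✓
  j=6: antecedent false → ✓
All positions satisfy it → formula holds.

Yes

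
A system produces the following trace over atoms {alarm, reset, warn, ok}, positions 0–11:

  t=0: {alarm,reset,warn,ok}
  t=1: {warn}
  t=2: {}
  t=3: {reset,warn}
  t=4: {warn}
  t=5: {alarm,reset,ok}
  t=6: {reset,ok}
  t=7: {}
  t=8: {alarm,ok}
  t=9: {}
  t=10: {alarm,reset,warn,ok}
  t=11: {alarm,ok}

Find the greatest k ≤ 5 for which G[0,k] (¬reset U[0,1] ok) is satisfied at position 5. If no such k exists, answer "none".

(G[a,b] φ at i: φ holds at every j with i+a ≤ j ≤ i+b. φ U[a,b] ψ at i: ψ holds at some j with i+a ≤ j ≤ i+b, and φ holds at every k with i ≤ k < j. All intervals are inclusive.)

(¬reset U[0,1] ok) must hold from j=5 onward; find where it first fails.
  j=5: holds
  j=6: holds
  j=7: holds
  j=8: holds
  j=9: holds
  j=10: holds
Holds through j=10; largest k = 5.

5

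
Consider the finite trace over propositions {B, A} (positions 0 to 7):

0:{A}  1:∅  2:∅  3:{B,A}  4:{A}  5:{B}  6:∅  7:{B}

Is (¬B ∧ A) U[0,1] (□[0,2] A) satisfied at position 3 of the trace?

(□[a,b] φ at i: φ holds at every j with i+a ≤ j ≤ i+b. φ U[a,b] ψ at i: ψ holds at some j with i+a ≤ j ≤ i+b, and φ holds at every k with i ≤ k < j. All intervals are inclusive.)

False

Need some j in [3,4] with □[0,2] A, and (¬B ∧ A) at every k in [3,j-1].
  j=3: □[0,2] A — fails at 5.
  j=4: □[0,2] A — fails at 5.
No j in the window works → until fails.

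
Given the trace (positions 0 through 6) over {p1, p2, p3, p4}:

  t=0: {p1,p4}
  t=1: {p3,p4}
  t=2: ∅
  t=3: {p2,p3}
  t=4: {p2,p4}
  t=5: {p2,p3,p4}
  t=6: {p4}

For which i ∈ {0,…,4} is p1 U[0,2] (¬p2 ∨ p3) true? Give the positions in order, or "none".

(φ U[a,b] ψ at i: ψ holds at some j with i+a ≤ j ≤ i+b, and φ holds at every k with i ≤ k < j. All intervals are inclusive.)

0, 1, 2, 3

Evaluate at each i in [0,4]:
  i=0: ✓ (rhs at j=0)
  i=1: ✓ (rhs at j=1)
  i=2: ✓ (rhs at j=2)
  i=3: ✓ (rhs at j=3)
  i=4: ✗ (lhs fails at k=4 before rhs at j=5)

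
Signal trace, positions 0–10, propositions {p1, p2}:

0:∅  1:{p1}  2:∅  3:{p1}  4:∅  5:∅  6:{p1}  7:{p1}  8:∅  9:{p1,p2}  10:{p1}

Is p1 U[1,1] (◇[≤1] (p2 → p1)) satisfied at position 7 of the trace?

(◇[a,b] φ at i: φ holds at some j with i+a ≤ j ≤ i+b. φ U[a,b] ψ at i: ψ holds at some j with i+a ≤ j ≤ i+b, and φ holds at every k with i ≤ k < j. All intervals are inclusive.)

True

Need some j in [8,8] with ◇[≤1] (p2 → p1), and p1 at every k in [7,j-1].
  j=8: ◇[≤1] (p2 → p1) holds; p1 holds at every k in [7,7] → satisfied.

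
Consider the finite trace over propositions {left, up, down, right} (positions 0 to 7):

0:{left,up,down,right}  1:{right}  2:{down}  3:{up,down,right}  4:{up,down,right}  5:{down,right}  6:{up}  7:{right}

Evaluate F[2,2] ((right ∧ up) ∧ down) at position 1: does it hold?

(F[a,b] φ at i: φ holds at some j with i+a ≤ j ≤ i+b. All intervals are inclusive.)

Check ((right ∧ up) ∧ down) at each j in [3,3]:
  j=3: true
Found at j=3 → formula holds.

True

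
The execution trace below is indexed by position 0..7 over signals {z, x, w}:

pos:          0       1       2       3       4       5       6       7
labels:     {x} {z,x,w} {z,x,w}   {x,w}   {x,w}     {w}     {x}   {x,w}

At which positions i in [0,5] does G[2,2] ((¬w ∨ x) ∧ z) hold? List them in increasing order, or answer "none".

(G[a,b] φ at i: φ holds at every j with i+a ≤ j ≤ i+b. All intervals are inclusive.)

0

Evaluate at each i in [0,5]:
  i=0: ✓ (all of [2,2])
  i=1: ✗ (fails at j=3)
  i=2: ✗ (fails at j=4)
  i=3: ✗ (fails at j=5)
  i=4: ✗ (fails at j=6)
  i=5: ✗ (fails at j=7)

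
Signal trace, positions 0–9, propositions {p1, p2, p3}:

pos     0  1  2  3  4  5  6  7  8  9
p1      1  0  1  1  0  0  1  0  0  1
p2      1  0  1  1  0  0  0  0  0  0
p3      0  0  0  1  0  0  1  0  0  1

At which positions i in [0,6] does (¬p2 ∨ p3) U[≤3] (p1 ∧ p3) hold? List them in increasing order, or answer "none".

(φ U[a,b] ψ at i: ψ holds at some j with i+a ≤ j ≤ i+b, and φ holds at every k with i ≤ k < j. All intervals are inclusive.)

Evaluate at each i in [0,6]:
  i=0: ✗ (lhs fails at k=0 before rhs at j=3)
  i=1: ✗ (lhs fails at k=2 before rhs at j=3)
  i=2: ✗ (lhs fails at k=2 before rhs at j=3)
  i=3: ✓ (rhs at j=3)
  i=4: ✓ (rhs at j=6; lhs holds on [4,5])
  i=5: ✓ (rhs at j=6; lhs holds on [5,5])
  i=6: ✓ (rhs at j=6)

3, 4, 5, 6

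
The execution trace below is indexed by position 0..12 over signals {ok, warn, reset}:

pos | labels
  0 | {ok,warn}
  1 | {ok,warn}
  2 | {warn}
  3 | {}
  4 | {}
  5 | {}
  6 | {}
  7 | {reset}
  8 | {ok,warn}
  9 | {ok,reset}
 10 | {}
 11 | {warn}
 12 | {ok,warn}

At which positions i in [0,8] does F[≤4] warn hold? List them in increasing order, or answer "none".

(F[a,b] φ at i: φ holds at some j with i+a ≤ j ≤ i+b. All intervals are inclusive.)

0, 1, 2, 4, 5, 6, 7, 8

Evaluate at each i in [0,8]:
  i=0: ✓ (witness j=0)
  i=1: ✓ (witness j=1)
  i=2: ✓ (witness j=2)
  i=3: ✗ (none in [3,7])
  i=4: ✓ (witness j=8)
  i=5: ✓ (witness j=8)
  i=6: ✓ (witness j=8)
  i=7: ✓ (witness j=8)
  i=8: ✓ (witness j=8)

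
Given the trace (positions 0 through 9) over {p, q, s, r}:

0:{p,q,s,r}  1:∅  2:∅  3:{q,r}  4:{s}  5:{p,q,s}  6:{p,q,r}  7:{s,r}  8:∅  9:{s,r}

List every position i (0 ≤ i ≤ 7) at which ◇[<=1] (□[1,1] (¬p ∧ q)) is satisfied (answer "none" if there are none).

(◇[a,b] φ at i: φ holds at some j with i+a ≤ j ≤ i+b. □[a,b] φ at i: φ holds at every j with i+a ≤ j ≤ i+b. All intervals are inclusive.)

Evaluate at each i in [0,7]:
  i=0: ✗ (none in [0,1])
  i=1: ✓ (witness j=2)
  i=2: ✓ (witness j=2)
  i=3: ✗ (none in [3,4])
  i=4: ✗ (none in [4,5])
  i=5: ✗ (none in [5,6])
  i=6: ✗ (none in [6,7])
  i=7: ✗ (none in [7,8])

1, 2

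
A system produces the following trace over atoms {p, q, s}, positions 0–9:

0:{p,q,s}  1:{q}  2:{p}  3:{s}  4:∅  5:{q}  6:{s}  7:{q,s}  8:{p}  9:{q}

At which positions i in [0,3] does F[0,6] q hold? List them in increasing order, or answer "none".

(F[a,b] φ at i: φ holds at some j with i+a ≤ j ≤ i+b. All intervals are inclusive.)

0, 1, 2, 3

Evaluate at each i in [0,3]:
  i=0: ✓ (witness j=0)
  i=1: ✓ (witness j=1)
  i=2: ✓ (witness j=5)
  i=3: ✓ (witness j=5)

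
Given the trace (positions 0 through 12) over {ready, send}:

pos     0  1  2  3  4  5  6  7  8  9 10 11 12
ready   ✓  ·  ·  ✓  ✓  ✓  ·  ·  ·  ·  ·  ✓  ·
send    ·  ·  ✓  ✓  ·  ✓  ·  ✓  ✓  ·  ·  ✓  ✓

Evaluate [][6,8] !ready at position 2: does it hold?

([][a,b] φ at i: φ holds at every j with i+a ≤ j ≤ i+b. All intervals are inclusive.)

Check !ready at every j in [8,10]:
  j=8: true
  j=9: true
  j=10: true
All positions satisfy it → formula holds.

Holds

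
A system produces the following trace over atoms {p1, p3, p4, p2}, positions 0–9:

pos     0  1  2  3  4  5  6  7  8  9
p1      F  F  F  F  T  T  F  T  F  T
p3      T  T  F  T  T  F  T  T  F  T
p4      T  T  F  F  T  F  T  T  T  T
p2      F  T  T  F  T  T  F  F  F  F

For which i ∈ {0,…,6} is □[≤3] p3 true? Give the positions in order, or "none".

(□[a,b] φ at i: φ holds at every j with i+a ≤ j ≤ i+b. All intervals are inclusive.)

Evaluate at each i in [0,6]:
  i=0: ✗ (fails at j=2)
  i=1: ✗ (fails at j=2)
  i=2: ✗ (fails at j=2)
  i=3: ✗ (fails at j=5)
  i=4: ✗ (fails at j=5)
  i=5: ✗ (fails at j=5)
  i=6: ✗ (fails at j=8)

none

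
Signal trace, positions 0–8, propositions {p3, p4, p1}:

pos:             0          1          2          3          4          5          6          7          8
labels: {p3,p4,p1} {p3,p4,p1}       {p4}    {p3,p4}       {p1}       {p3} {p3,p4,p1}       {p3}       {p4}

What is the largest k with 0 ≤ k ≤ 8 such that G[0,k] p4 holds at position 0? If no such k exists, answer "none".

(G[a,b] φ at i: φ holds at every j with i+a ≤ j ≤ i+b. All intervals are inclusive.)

3

p4 must hold from j=0 onward; find where it first fails.
  j=0: holds
  j=1: holds
  j=2: holds
  j=3: holds
  j=4: fails
Holds on [0,3], so largest k = 3.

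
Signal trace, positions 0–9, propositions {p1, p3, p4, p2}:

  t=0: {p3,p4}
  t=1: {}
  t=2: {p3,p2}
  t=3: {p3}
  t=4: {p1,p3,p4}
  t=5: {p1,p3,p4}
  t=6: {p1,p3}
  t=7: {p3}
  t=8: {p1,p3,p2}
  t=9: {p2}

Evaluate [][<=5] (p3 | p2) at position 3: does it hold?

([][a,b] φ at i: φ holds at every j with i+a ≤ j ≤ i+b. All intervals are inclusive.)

Check (p3 | p2) at every j in [3,8]:
  j=3: true
  j=4: true
  j=5: true
  j=6: true
  j=7: true
  j=8: true
All positions satisfy it → formula holds.

True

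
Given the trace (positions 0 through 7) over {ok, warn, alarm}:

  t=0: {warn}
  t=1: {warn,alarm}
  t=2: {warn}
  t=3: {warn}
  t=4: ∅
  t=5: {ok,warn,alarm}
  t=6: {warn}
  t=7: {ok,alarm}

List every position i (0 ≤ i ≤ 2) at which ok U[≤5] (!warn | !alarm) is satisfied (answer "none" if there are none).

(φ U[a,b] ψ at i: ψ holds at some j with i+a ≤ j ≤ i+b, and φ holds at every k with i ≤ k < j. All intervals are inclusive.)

Evaluate at each i in [0,2]:
  i=0: ✓ (rhs at j=0)
  i=1: ✗ (lhs fails at k=1 before rhs at j=2)
  i=2: ✓ (rhs at j=2)

0, 2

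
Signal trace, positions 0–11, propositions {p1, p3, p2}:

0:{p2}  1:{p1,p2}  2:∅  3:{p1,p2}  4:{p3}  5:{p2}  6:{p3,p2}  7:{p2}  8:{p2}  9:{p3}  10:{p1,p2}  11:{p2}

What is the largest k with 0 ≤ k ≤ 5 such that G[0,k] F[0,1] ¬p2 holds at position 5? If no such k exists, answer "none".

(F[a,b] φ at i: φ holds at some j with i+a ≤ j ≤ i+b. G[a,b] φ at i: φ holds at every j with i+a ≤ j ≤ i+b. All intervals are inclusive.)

F[0,1] ¬p2 must hold from j=5 onward; find where it first fails.
  j=5: fails → no k works.

none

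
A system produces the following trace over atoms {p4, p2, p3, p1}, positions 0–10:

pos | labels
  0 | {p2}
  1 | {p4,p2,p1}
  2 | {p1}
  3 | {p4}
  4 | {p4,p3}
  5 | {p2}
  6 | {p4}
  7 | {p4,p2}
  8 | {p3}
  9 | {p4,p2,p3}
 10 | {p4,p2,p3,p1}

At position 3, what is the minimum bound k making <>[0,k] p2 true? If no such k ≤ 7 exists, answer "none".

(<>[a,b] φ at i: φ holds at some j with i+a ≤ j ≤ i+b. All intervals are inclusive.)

Scan j = 3,4,… for p2:
  j=3: fails
  j=4: fails
  j=5: holds
First hit at j=5, so smallest k = 5-3 = 2.

2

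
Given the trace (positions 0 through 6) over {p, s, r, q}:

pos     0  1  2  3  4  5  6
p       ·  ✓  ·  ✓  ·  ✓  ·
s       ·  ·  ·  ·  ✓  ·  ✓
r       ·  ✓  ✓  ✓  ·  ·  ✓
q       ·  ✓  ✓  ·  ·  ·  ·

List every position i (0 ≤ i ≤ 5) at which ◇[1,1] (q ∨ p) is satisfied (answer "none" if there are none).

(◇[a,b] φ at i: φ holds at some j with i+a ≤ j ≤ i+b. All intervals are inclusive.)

Evaluate at each i in [0,5]:
  i=0: ✓ (witness j=1)
  i=1: ✓ (witness j=2)
  i=2: ✓ (witness j=3)
  i=3: ✗ (none in [4,4])
  i=4: ✓ (witness j=5)
  i=5: ✗ (none in [6,6])

0, 1, 2, 4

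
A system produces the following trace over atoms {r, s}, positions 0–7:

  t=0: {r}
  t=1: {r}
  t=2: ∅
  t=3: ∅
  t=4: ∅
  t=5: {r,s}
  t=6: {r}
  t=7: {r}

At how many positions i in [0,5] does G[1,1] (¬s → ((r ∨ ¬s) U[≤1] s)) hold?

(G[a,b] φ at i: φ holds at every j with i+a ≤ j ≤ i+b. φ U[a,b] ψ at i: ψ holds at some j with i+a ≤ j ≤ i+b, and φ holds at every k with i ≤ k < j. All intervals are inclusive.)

Evaluate at each i in [0,5]:
  i=0: ✗ (fails at j=1)
  i=1: ✗ (fails at j=2)
  i=2: ✗ (fails at j=3)
  i=3: ✓ (all of [4,4])
  i=4: ✓ (all of [5,5])
  i=5: ✗ (fails at j=6)
Positions where it holds: {3, 4} → 2.

2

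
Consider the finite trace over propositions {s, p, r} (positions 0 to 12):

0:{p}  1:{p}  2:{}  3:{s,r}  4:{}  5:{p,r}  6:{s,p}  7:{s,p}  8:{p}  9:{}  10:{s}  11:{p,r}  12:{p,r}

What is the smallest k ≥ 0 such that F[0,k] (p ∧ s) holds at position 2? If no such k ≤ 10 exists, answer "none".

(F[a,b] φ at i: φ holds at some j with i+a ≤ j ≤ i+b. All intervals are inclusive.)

Scan j = 2,3,… for (p ∧ s):
  j=2: fails
  j=3: fails
  j=4: fails
  j=5: fails
  j=6: holds
First hit at j=6, so smallest k = 6-2 = 4.

4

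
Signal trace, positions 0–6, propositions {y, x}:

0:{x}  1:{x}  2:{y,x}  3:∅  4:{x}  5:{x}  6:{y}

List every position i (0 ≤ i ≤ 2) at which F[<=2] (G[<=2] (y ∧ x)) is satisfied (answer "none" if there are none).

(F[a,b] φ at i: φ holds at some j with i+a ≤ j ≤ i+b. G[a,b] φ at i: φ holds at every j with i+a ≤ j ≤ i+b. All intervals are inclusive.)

none

Evaluate at each i in [0,2]:
  i=0: ✗ (none in [0,2])
  i=1: ✗ (none in [1,3])
  i=2: ✗ (none in [2,4])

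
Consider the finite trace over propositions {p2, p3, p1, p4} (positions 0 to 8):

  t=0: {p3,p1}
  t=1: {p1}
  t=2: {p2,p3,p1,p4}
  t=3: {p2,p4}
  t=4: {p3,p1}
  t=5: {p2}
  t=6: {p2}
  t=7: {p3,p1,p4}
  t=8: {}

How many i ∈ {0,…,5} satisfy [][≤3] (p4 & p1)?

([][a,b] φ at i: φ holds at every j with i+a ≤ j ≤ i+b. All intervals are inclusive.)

0

Evaluate at each i in [0,5]:
  i=0: ✗ (fails at j=0)
  i=1: ✗ (fails at j=1)
  i=2: ✗ (fails at j=3)
  i=3: ✗ (fails at j=3)
  i=4: ✗ (fails at j=4)
  i=5: ✗ (fails at j=5)
Positions where it holds: {} → 0.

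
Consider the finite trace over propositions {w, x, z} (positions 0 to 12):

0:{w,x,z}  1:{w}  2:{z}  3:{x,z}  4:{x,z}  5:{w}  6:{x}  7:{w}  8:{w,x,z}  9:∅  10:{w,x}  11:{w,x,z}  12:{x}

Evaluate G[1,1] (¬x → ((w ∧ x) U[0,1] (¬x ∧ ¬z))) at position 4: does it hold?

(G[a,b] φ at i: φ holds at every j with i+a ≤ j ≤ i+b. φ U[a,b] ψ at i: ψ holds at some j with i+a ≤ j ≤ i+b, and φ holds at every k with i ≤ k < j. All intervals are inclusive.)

Check (¬x → ((w ∧ x) U[0,1] (¬x ∧ ¬z))) at every j in [5,5]:
  j=5: antecedent true; consequent holds → ✓
All positions satisfy it → formula holds.

True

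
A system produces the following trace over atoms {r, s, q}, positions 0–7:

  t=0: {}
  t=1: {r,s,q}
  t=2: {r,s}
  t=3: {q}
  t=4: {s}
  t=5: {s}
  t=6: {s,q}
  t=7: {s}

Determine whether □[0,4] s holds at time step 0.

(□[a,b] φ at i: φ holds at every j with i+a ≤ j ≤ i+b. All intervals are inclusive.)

Check s at every j in [0,4]:
  j=0: false
  j=1: true
  j=2: true
  j=3: false
  j=4: true
Fails at j=0 → formula fails.

No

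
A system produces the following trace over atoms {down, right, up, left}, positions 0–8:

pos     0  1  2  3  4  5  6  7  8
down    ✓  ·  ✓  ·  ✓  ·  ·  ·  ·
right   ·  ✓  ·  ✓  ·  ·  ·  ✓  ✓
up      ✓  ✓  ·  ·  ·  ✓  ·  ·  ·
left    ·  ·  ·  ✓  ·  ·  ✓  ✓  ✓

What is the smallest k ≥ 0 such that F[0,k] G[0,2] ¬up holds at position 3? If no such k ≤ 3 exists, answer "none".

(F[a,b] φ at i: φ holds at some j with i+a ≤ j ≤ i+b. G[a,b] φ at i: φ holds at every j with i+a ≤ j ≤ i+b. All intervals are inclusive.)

3

Scan j = 3,4,… for G[0,2] ¬up:
  j=3: fails
  j=4: fails
  j=5: fails
  j=6: holds
First hit at j=6, so smallest k = 6-3 = 3.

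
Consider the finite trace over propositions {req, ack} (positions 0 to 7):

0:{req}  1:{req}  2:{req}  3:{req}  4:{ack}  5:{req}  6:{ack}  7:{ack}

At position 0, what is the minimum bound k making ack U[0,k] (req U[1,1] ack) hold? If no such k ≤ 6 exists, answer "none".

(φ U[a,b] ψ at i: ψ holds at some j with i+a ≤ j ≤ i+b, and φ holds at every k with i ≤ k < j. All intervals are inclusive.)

Need earliest j ≥ 0 with (req U[1,1] ack), and ack at every k in [0,j-1].
  j=0: rhs fails.
  j=1: rhs fails.
  j=2: rhs fails.
  j=3: rhs holds but lhs fails at k=0.
  j=4: rhs fails.
  j=5: rhs holds but lhs fails at k=0.
  j=6: rhs fails.
No witness within the range → none.

none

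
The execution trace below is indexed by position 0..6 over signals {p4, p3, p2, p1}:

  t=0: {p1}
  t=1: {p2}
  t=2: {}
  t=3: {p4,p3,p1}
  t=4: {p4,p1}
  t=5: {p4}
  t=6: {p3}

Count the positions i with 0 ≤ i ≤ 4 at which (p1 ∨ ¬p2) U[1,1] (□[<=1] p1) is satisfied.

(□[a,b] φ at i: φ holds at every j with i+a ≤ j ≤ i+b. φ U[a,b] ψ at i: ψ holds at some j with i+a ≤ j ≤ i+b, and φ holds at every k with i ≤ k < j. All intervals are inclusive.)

Evaluate at each i in [0,4]:
  i=0: ✗ (no rhs in [1,1])
  i=1: ✗ (no rhs in [2,2])
  i=2: ✓ (rhs at j=3; lhs holds on [2,2])
  i=3: ✗ (no rhs in [4,4])
  i=4: ✗ (no rhs in [5,5])
Positions where it holds: {2} → 1.

1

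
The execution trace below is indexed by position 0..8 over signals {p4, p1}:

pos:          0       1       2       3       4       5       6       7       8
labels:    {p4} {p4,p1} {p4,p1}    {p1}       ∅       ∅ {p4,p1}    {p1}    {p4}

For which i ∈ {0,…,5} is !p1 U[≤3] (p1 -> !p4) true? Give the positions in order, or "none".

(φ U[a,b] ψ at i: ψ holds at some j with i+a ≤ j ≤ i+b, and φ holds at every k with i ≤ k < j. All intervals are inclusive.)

0, 3, 4, 5

Evaluate at each i in [0,5]:
  i=0: ✓ (rhs at j=0)
  i=1: ✗ (lhs fails at k=1 before rhs at j=3)
  i=2: ✗ (lhs fails at k=2 before rhs at j=3)
  i=3: ✓ (rhs at j=3)
  i=4: ✓ (rhs at j=4)
  i=5: ✓ (rhs at j=5)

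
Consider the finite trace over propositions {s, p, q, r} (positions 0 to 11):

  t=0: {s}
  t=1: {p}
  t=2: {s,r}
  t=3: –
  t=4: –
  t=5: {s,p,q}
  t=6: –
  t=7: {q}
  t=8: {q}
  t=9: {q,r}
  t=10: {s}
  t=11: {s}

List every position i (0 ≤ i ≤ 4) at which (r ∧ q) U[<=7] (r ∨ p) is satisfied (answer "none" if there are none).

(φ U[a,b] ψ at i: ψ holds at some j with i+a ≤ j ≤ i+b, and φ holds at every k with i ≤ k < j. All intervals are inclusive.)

Evaluate at each i in [0,4]:
  i=0: ✗ (lhs fails at k=0 before rhs at j=1)
  i=1: ✓ (rhs at j=1)
  i=2: ✓ (rhs at j=2)
  i=3: ✗ (lhs fails at k=3 before rhs at j=5)
  i=4: ✗ (lhs fails at k=4 before rhs at j=5)

1, 2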